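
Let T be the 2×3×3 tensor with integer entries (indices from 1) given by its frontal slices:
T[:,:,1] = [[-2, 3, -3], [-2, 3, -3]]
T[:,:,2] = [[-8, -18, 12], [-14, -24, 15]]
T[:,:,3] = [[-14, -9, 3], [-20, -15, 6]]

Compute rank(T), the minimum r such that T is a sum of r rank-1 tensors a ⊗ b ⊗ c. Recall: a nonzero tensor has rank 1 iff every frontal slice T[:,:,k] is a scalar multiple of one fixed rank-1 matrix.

Lower bound: the mode-3 unfolding of T (rows indexed by k, columns by (i,j) = (1,1), (1,2), (1,3), (2,1), (2,2), (2,3)) is [[-2, 3, -3, -2, 3, -3], [-8, -18, 12, -14, -24, 15], [-14, -9, 3, -20, -15, 6]].
There the 2×2 minor on rows k ∈ {1, 2}, columns (i,j) ∈ {(1,1), (1,2)} is det [[-2, 3], [-8, -18]] = 60 ≠ 0, so this unfolding has rank ≥ 2; CP rank is at least every unfolding rank, so rank(T) ≥ 2. (Unfolding ranks only ever bound the CP rank from below — rank(T) can be strictly larger than all of them — so the matching upper bound has to come from an explicit 2-term decomposition.)
Upper bound — finding two terms. Write S_k = T[:,:,k] for the frontal slices: S₁ = [[-2, 3, -3], [-2, 3, -3]], S₂ = [[-8, -18, 12], [-14, -24, 15]], S₃ = [[-14, -9, 3], [-20, -15, 6]].
If T = a₁ ⊗ b₁ ⊗ c₁ + a₂ ⊗ b₂ ⊗ c₂ then each S_k = c₁[k]·a₁b₁ᵀ + c₂[k]·a₂b₂ᵀ. S₁ and S₂ are linearly independent, so a₁b₁ᵀ and a₂b₂ᵀ must span the same plane of matrices: they are the rank-1 matrices of the form x·S₁ + y·S₂.
The 2×2 minor of x·S₁ + y·S₂ on rows {1,2}, columns {1,2} is 30·xy − 60·y² = 30·(x − 2·y)(y), vanishing at (x:y) = (2:1) and (1:0).
M₁ = 2·S₁ + S₂ = [[-12, -12, 6], [-18, -18, 9]] = (-3)·[2, 3][2, 2, -1]ᵀ and M₂ = S₁ = [[-2, 3, -3], [-2, 3, -3]] = −[1, 1][2, -3, 3]ᵀ, so take a₁ = [2, 3], b₁ = [2, 2, -1], a₂ = [1, 1], b₂ = [2, -3, 3].
Each slice is an integer combination of E₁ = a₁b₁ᵀ and E₂ = a₂b₂ᵀ: S₁ = −E₂, S₂ = −3·E₁ + 2·E₂, S₃ = −3·E₁ − E₂; reading off coefficients, c₁ = [0, -3, -3] and c₂ = [-1, 2, -1].
Hence T = [2, 3] ⊗ [2, 2, -1] ⊗ [0, -3, -3] + [1, 1] ⊗ [2, -3, 3] ⊗ [-1, 2, -1], so rank(T) ≤ 2.
These bounds meet, so rank(T) = 2.
Check entry T[2,2,3] = -15: (3)·(2)·(-3) + (1)·(-3)·(-1) = -15.

2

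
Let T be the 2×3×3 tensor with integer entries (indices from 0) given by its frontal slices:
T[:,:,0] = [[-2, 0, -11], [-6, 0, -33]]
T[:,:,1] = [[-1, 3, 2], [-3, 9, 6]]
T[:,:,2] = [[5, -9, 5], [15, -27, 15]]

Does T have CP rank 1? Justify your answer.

The mode-2 unfolding of T (rows indexed by j, columns by (i,k) = (0,0), (0,1), (0,2), (1,0), (1,1), (1,2)) is [[-2, -1, 5, -6, -3, 15], [0, 3, -9, 0, 9, -27], [-11, 2, 5, -33, 6, 15]].
There the 2×2 minor on rows j ∈ {0, 1}, columns (i,k) ∈ {(0,0), (0,1)} is det [[-2, -1], [0, 3]] = -6 ≠ 0, so this unfolding has rank ≥ 2; CP rank is at least every unfolding rank, so rank(T) ≥ 2.
In particular rank(T) ≥ 2 > 1, so T is not rank-1.

No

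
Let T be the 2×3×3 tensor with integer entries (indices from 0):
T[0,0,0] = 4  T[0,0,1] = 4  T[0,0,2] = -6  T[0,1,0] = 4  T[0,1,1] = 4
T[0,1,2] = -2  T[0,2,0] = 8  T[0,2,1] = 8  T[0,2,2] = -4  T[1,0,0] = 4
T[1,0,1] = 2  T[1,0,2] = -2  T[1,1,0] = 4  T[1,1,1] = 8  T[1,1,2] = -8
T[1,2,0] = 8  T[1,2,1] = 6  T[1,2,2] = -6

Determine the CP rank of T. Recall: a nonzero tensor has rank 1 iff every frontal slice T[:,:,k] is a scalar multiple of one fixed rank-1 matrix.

Lower bound: the mode-3 unfolding of T (rows indexed by k, columns by (i,j) = (0,0), (0,1), (0,2), (1,0), (1,1), (1,2)) is [[4, 4, 8, 4, 4, 8], [4, 4, 8, 2, 8, 6], [-6, -2, -4, -2, -8, -6]].
There the 3×3 minor on rows k ∈ {0, 1, 2}, columns (i,j) ∈ {(0,0), (0,1), (1,0)} is det [[4, 4, 4], [4, 4, 2], [-6, -2, -2]] = 32 ≠ 0, so this unfolding has rank ≥ 3; CP rank is at least every unfolding rank, so rank(T) ≥ 3. (This is only a lower bound: in general the CP rank may exceed every unfolding rank, so we still need to exhibit 3 rank-1 terms summing to T.)
Upper bound: T is a sum of 3 rank-1 terms, T = (0, 1) ⊗ (1, -2, 1) ⊗ (0, -2, 2) + (1, 0) ⊗ (1, -1, -2) ⊗ (0, 0, -2) + (1, 1) ⊗ (1, 1, 2) ⊗ (4, 4, -4) (written with every a and b primitive with positive leading entry and the scale carried by c; CP decompositions are not unique, and this one is verified by expanding entrywise), so rank(T) ≤ 3.
These bounds meet, so rank(T) = 3.

3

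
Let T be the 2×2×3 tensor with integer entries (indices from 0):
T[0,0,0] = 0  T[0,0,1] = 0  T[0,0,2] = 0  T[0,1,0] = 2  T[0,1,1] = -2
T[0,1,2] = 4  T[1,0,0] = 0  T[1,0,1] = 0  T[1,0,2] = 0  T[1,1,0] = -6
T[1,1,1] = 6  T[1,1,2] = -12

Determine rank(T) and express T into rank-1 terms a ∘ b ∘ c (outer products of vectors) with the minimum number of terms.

Lower bound: T ≠ 0 (e.g. T[0,1,0] = 2), so rank(T) ≥ 1.
Upper bound: if T = a ∘ b ∘ c then every fibre of T is a multiple of the corresponding factor, so read the factors off the fibres through the nonzero entry T[0,1,0] = 2.
The mode-1 fibre T[:,1,0] = [2, -6] gives a = [1, -3] (primitive direction); the mode-2 fibre T[0,:,0] = [0, 2] gives b = [0, 1]; then c[k] = T[0,1,k] / (a[0]·b[1]) = [2, -2, 4] / 1 = [2, -2, 4].
Expanding [1, -3] ∘ [0, 1] ∘ [2, -2, 4] reproduces all 12 entries of T, so T = [1, -3] ∘ [0, 1] ∘ [2, -2, 4] and rank(T) ≤ 1.
These bounds meet, so rank(T) = 1.

rank(T) = 1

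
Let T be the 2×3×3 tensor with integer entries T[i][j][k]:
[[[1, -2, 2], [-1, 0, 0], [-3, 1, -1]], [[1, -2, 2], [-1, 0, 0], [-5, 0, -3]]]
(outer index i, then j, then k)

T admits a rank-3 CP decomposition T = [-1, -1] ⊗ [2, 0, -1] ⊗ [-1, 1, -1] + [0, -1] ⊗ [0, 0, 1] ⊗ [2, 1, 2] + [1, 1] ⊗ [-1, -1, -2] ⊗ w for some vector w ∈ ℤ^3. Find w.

Subtract the known terms from T to get the rank-1 residual R = [1, 1] ⊗ [-1, -1, -2] ⊗ w, so R[i,j,k] = a[i]·b[j]·w[k]. Pick indices with nonzero a[0]·b[0] = (1)·(-1) = -1. Only the fibre through (0,0,·) is needed: R[0,0,:] = T[0,0,:] − Σₗ aₗ[0]bₗ[0]cₗ = [1, -2, 2] − (-1)·(2)·[-1, 1, -1] − (0)·(0)·[2, 1, 2] = [-1, 0, 0]. Then w[k] = R[0,0,k] / -1 for each k, giving w = [-1, 0, 0] / -1 = [1, 0, 0].

w = [1, 0, 0]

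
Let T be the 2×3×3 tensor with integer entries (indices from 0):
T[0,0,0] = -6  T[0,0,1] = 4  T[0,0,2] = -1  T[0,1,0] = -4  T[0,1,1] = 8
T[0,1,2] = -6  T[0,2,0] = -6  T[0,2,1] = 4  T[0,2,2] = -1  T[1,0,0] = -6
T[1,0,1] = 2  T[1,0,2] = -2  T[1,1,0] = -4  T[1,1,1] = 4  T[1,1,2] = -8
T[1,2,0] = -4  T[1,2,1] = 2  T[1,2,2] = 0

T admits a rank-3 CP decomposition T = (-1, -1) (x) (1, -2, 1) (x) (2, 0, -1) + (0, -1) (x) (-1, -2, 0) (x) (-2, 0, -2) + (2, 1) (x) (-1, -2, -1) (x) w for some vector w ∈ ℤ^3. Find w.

Subtract the known terms from T to get the rank-1 residual R = (2, 1) (x) (-1, -2, -1) (x) w, so R[i,j,k] = a[i]·b[j]·w[k]. Pick indices with nonzero a[0]·b[0] = (2)·(-1) = -2. Only the fibre through (0,0,·) is needed: R[0,0,:] = T[0,0,:] − Σₗ aₗ[0]bₗ[0]cₗ = [-6, 4, -1] − (-1)·(1)·(2, 0, -1) − (0)·(-1)·(-2, 0, -2) = [-4, 4, -2]. Then w[k] = R[0,0,k] / -2 for each k, giving w = [-4, 4, -2] / -2 = (2, -2, 1).

w = (2, -2, 1)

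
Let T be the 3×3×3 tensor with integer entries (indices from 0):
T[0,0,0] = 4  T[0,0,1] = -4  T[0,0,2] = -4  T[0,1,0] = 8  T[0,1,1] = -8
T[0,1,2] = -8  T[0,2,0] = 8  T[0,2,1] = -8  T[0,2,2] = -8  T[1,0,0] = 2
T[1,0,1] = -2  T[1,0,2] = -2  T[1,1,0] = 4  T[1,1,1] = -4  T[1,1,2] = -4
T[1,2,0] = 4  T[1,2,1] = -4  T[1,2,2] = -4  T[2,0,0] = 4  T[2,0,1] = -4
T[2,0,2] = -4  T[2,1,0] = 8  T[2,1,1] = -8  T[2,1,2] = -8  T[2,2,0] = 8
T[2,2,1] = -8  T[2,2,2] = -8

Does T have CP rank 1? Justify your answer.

If T = a ⊗ b ⊗ c then every fibre of T is a multiple of the corresponding factor, so read the factors off the fibres through the nonzero entry T[0,0,0] = 4.
The mode-1 fibre T[:,0,0] = [4, 2, 4] gives a = [2, 1, 2] (primitive direction); the mode-2 fibre T[0,:,0] = [4, 8, 8] gives b = [1, 2, 2]; then c[k] = T[0,0,k] / (a[0]·b[0]) = [4, -4, -4] / 2 = [2, -2, -2].
Expanding [2, 1, 2] ⊗ [1, 2, 2] ⊗ [2, -2, -2] reproduces all 27 entries of T, so T = [2, 1, 2] ⊗ [1, 2, 2] ⊗ [2, -2, -2] and rank(T) ≤ 1.
Equivalently every frontal slice T[:,:,k] is c[k] times the rank-1 matrix [2, 1, 2] ⊗ [1, 2, 2]. So T has rank 1 (it is nonzero).

Yes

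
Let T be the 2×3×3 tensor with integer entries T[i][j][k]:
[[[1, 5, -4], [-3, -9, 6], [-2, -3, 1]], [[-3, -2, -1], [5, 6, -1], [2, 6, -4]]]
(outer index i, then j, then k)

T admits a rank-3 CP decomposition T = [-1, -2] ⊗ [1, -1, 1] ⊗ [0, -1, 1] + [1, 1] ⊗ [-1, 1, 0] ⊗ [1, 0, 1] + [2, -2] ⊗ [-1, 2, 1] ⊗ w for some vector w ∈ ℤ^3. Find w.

w = [-1, -2, 1]

Subtract the known terms from T to get the rank-1 residual R = [2, -2] ⊗ [-1, 2, 1] ⊗ w, so R[i,j,k] = a[i]·b[j]·w[k]. Pick indices with nonzero a[0]·b[0] = (2)·(-1) = -2. Only the fibre through (0,0,·) is needed: R[0,0,:] = T[0,0,:] − Σₗ aₗ[0]bₗ[0]cₗ = [1, 5, -4] − (-1)·(1)·[0, -1, 1] − (1)·(-1)·[1, 0, 1] = [2, 4, -2]. Then w[k] = R[0,0,k] / -2 for each k, giving w = [2, 4, -2] / -2 = [-1, -2, 1].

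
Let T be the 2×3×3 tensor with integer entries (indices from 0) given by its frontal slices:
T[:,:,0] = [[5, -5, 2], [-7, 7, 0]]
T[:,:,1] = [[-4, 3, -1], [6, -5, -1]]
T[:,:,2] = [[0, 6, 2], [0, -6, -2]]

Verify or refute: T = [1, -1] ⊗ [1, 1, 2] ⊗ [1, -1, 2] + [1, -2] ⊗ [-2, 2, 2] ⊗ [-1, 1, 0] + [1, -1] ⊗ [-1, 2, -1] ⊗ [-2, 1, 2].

Yes

Reconstruct entrywise from the claimed factors. For example, T[0,0,0] = 5 and Σₗ aₗ[0]bₗ[0]cₗ[0] = (1)·(1)·(1) + (1)·(-2)·(-1) + (1)·(-1)·(-2) = 5; checking all 18 entries, every one matches. The claim holds.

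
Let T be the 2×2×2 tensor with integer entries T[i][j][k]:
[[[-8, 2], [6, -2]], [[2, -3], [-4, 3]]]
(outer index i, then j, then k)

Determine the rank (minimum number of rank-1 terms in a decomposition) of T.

Lower bound: the mode-3 unfolding of T (rows indexed by k, columns by (i,j) = (0,0), (0,1), (1,0), (1,1)) is [[-8, 6, 2, -4], [2, -2, -3, 3]].
There the 2×2 minor on rows k ∈ {0, 1}, columns (i,j) ∈ {(0,0), (0,1)} is det [[-8, 6], [2, -2]] = 4 ≠ 0, so this unfolding has rank ≥ 2; CP rank is at least every unfolding rank, so rank(T) ≥ 2. (This is only a lower bound: in general the CP rank may exceed every unfolding rank, so we still need to exhibit 2 rank-1 terms summing to T.)
Upper bound — finding two terms. Write S_k = T[:,:,k] for the frontal slices: S₀ = [[-8, 6], [2, -4]], S₁ = [[2, -2], [-3, 3]].
If T = a₁ ⊗ b₁ ⊗ c₁ + a₂ ⊗ b₂ ⊗ c₂ then each S_k = c₁[k]·a₁b₁ᵀ + c₂[k]·a₂b₂ᵀ. S₀ and S₁ are linearly independent, so a₁b₁ᵀ and a₂b₂ᵀ must span the same plane of matrices: they are the rank-1 matrices of the form x·S₀ + y·S₁.
det(x·S₀ + y·S₁) is 20·x² − 10·xy = 10·(2·x − y)(x), vanishing at (x:y) = (1:2) and (0:1).
M₁ = S₀ + 2·S₁ = [[-4, 2], [-4, 2]] = (-2)·[1, 1][2, -1]ᵀ and M₂ = S₁ = [[2, -2], [-3, 3]] = [2, -3][1, -1]ᵀ, so take a₁ = [1, 1], b₁ = [2, -1], a₂ = [2, -3], b₂ = [1, -1].
Each slice is an integer combination of E₁ = a₁b₁ᵀ and E₂ = a₂b₂ᵀ: S₀ = −2·E₁ − 2·E₂, S₁ = E₂; reading off coefficients, c₁ = [-2, 0] and c₂ = [-2, 1].
Hence T = [1, 1] ⊗ [2, -1] ⊗ [-2, 0] + [2, -3] ⊗ [1, -1] ⊗ [-2, 1], so rank(T) ≤ 2.
These bounds meet, so rank(T) = 2.

2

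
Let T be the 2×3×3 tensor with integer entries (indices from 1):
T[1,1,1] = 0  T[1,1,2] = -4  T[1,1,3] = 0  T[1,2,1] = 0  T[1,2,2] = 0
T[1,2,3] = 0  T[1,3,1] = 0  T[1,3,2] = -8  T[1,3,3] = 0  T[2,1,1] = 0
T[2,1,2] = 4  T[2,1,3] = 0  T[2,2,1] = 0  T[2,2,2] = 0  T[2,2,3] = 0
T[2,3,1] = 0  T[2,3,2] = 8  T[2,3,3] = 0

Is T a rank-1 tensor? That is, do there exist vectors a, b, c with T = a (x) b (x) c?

Yes

If T = a (x) b (x) c then every fibre of T is a multiple of the corresponding factor, so read the factors off the fibres through the nonzero entry T[1,1,2] = -4.
The mode-1 fibre T[:,1,2] = [-4, 4] gives a = [1, -1] (primitive direction); the mode-2 fibre T[1,:,2] = [-4, 0, -8] gives b = [1, 0, 2]; then c[k] = T[1,1,k] / (a[1]·b[1]) = [0, -4, 0] / 1 = [0, -4, 0].
Expanding [1, -1] (x) [1, 0, 2] (x) [0, -4, 0] reproduces all 18 entries of T, so T = [1, -1] (x) [1, 0, 2] (x) [0, -4, 0] and rank(T) ≤ 1.
Equivalently every frontal slice T[:,:,k] is c[k] times the rank-1 matrix [1, -1] (x) [1, 0, 2]. So T has rank 1 (it is nonzero).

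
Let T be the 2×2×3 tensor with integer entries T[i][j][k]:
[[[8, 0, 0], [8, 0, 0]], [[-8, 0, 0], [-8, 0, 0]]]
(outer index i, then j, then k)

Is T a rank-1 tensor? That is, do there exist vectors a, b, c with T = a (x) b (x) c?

Yes

The mode-1 fibre T[:,0,0] = [8, -8] gives a = [1, -1] (primitive direction); the mode-2 fibre T[0,:,0] = [8, 8] gives b = [1, 1]; then c[k] = T[0,0,k] / (a[0]·b[0]) = [8, 0, 0] / 1 = [8, 0, 0].
Expanding [1, -1] (x) [1, 1] (x) [8, 0, 0] reproduces all 12 entries of T, so T = [1, -1] (x) [1, 1] (x) [8, 0, 0] and rank(T) ≤ 1.
Equivalently every frontal slice T[:,:,k] is c[k] times the rank-1 matrix [1, -1] (x) [1, 1]. So T has rank 1 (it is nonzero).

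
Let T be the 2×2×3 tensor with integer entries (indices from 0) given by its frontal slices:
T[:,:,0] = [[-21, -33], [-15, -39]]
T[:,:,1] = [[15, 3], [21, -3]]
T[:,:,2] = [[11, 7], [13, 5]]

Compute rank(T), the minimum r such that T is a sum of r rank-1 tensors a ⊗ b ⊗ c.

2

Lower bound: the mode-3 unfolding of T (rows indexed by k, columns by (i,j) = (0,0), (0,1), (1,0), (1,1)) is [[-21, -33, -15, -39], [15, 3, 21, -3], [11, 7, 13, 5]].
There the 2×2 minor on rows k ∈ {0, 1}, columns (i,j) ∈ {(0,0), (0,1)} is det [[-21, -33], [15, 3]] = 432 ≠ 0, so this unfolding has rank ≥ 2; CP rank is at least every unfolding rank, so rank(T) ≥ 2. (Flattening ranks never certify an upper bound on CP rank; for that we must actually write T with 2 rank-1 terms.)
Upper bound — finding two terms. Write S_k = T[:,:,k] for the frontal slices: S₀ = [[-21, -33], [-15, -39]], S₁ = [[15, 3], [21, -3]], S₂ = [[11, 7], [13, 5]].
If T = a₁ ⊗ b₁ ⊗ c₁ + a₂ ⊗ b₂ ⊗ c₂ then each S_k = c₁[k]·a₁b₁ᵀ + c₂[k]·a₂b₂ᵀ. S₀ and S₁ are linearly independent, so a₁b₁ᵀ and a₂b₂ᵀ must span the same plane of matrices: they are the rank-1 matrices of the form x·S₀ + y·S₁.
det(x·S₀ + y·S₁) is 324·x² + 216·xy − 108·y² = 108·(3·x − y)(x + y), vanishing at (x:y) = (1:3) and (1:-1).
M₁ = S₀ + 3·S₁ = [[24, -24], [48, -48]] = 24·(1, 2)(1, -1)ᵀ and M₂ = S₀ − S₁ = [[-36, -36], [-36, -36]] = (-36)·(1, 1)(1, 1)ᵀ, so take a₁ = (1, 2), b₁ = (1, -1), a₂ = (1, 1), b₂ = (1, 1).
Each slice is an integer combination of E₁ = a₁b₁ᵀ and E₂ = a₂b₂ᵀ: S₀ = 6·E₁ − 27·E₂, S₁ = 6·E₁ + 9·E₂, S₂ = 2·E₁ + 9·E₂; reading off coefficients, c₁ = (6, 6, 2) and c₂ = (-27, 9, 9).
Hence T = (1, 2) ⊗ (1, -1) ⊗ (6, 6, 2) + (1, 1) ⊗ (1, 1) ⊗ (-27, 9, 9), so rank(T) ≤ 2.
These bounds meet, so rank(T) = 2.
Check entry T[0,1,0] = -33: (1)·(-1)·(6) + (1)·(1)·(-27) = -33.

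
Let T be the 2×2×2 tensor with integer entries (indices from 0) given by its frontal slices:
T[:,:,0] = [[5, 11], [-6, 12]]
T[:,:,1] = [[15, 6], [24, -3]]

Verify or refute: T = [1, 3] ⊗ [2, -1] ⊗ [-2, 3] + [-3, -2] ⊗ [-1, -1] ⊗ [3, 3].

Yes

Reconstruct entrywise from the claimed factors. For example, T[1,0,0] = -6 and Σₗ aₗ[1]bₗ[0]cₗ[0] = (3)·(2)·(-2) + (-2)·(-1)·(3) = -6; checking all 8 entries, every one matches. The claim holds.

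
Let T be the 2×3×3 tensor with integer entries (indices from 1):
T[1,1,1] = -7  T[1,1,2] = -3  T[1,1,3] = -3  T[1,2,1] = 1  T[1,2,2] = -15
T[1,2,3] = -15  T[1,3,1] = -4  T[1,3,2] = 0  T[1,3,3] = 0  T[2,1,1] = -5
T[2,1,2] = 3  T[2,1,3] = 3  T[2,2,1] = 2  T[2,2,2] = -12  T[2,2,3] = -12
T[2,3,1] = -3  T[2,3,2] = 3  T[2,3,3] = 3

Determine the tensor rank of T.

Lower bound: the mode-2 unfolding of T (rows indexed by j, columns by (i,k) = (1,1), (1,2), (1,3), (2,1), (2,2), (2,3)) is [[-7, -3, -3, -5, 3, 3], [1, -15, -15, 2, -12, -12], [-4, 0, 0, -3, 3, 3]].
There the 2×2 minor on rows j ∈ {1, 2}, columns (i,k) ∈ {(1,1), (1,2)} is det [[-7, -3], [1, -15]] = 108 ≠ 0, so this unfolding has rank ≥ 2; CP rank is at least every unfolding rank, so rank(T) ≥ 2. (Unfolding ranks only ever bound the CP rank from below — rank(T) can be strictly larger than all of them — so the matching upper bound has to come from an explicit 2-term decomposition.)
Upper bound — finding two terms. Write S_k = T[:,:,k] for the frontal slices: S₁ = [[-7, 1, -4], [-5, 2, -3]], S₂ = [[-3, -15, 0], [3, -12, 3]], S₃ = [[-3, -15, 0], [3, -12, 3]].
If T = a₁ ⊗ b₁ ⊗ c₁ + a₂ ⊗ b₂ ⊗ c₂ then each S_k = c₁[k]·a₁b₁ᵀ + c₂[k]·a₂b₂ᵀ. S₁ and S₂ are linearly independent, so a₁b₁ᵀ and a₂b₂ᵀ must span the same plane of matrices: they are the rank-1 matrices of the form x·S₁ + y·S₂.
The 2×2 minor of x·S₁ + y·S₂ on rows {1,2}, columns {1,2} is −9·x² + 81·y² = (-9)·(x − 3·y)(x + 3·y), vanishing at (x:y) = (3:1) and (3:-1).
M₁ = 3·S₁ + S₂ = [[-24, -12, -12], [-12, -6, -6]] = (-6)·[2, 1][2, 1, 1]ᵀ and M₂ = 3·S₁ − S₂ = [[-18, 18, -12], [-18, 18, -12]] = (-6)·[1, 1][3, -3, 2]ᵀ, so take a₁ = [2, 1], b₁ = [2, 1, 1], a₂ = [1, 1], b₂ = [3, -3, 2].
Each slice is an integer combination of E₁ = a₁b₁ᵀ and E₂ = a₂b₂ᵀ: S₁ = −E₁ − E₂, S₂ = −3·E₁ + 3·E₂, S₃ = −3·E₁ + 3·E₂; reading off coefficients, c₁ = [-1, -3, -3] and c₂ = [-1, 3, 3].
Hence T = [2, 1] ⊗ [2, 1, 1] ⊗ [-1, -3, -3] + [1, 1] ⊗ [3, -3, 2] ⊗ [-1, 3, 3], so rank(T) ≤ 2.
These bounds meet, so rank(T) = 2.

2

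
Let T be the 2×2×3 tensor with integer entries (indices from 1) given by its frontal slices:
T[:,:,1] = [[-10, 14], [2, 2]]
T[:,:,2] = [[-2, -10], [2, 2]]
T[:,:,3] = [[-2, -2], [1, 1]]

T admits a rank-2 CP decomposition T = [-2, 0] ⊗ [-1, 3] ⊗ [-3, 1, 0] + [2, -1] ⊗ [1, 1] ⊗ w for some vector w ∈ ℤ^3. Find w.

Subtract the known terms from T to get the rank-1 residual R = [2, -1] ⊗ [1, 1] ⊗ w, so R[i,j,k] = a[i]·b[j]·w[k]. Pick indices with nonzero a[1]·b[1] = (2)·(1) = 2. Only the fibre through (1,1,·) is needed: R[1,1,:] = T[1,1,:] − Σₗ aₗ[1]bₗ[1]cₗ = [-10, -2, -2] − (-2)·(-1)·[-3, 1, 0] = [-4, -4, -2]. Then w[k] = R[1,1,k] / 2 for each k, giving w = [-4, -4, -2] / 2 = [-2, -2, -1].

w = [-2, -2, -1]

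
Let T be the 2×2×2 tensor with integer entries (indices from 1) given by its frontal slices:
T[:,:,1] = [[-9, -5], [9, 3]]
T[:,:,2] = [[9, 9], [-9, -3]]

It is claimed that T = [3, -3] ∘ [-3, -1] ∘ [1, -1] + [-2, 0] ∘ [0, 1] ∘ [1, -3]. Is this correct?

Reconstruct entrywise from the claimed factors. For example, T[2,1,2] = -9 and Σₗ aₗ[2]bₗ[1]cₗ[2] = (-3)·(-3)·(-1) + (0)·(0)·(-3) = -9; checking all 8 entries, every one matches. The claim holds.

Yes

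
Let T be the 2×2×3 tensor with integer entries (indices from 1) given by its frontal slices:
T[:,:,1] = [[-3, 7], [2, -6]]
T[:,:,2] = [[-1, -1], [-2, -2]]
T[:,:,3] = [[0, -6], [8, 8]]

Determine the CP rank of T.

3

Lower bound: the mode-3 unfolding of T (rows indexed by k, columns by (i,j) = (1,1), (1,2), (2,1), (2,2)) is [[-3, 7, 2, -6], [-1, -1, -2, -2], [0, -6, 8, 8]].
There the 3×3 minor on rows k ∈ {1, 2, 3}, columns (i,j) ∈ {(1,1), (1,2), (2,1)} is det [[-3, 7, 2], [-1, -1, -2], [0, -6, 8]] = 128 ≠ 0, so this unfolding has rank ≥ 3; CP rank is at least every unfolding rank, so rank(T) ≥ 3. (Unfolding ranks only ever bound the CP rank from below — rank(T) can be strictly larger than all of them — so the matching upper bound has to come from an explicit 3-term decomposition.)
Upper bound: T is a sum of 3 rank-1 terms, T = [1, -2] (x) [1, 0] (x) [-2, 0, -2] + [1, 2] (x) [1, 1] (x) [-1, -1, 2] + [2, -1] (x) [0, 1] (x) [4, 0, -4] (written with every a and b primitive with positive leading entry and the scale carried by c; CP decompositions are not unique, and this one is verified by expanding entrywise), so rank(T) ≤ 3.
These bounds meet, so rank(T) = 3.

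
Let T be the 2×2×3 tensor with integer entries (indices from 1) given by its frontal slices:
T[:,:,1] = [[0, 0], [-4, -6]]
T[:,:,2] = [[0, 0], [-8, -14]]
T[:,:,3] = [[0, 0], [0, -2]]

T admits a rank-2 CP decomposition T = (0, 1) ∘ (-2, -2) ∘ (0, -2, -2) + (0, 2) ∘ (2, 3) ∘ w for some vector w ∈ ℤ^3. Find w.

Subtract the known terms from T to get the rank-1 residual R = (0, 2) ∘ (2, 3) ∘ w, so R[i,j,k] = a[i]·b[j]·w[k]. Pick indices with nonzero a[2]·b[1] = (2)·(2) = 4. Only the fibre through (2,1,·) is needed: R[2,1,:] = T[2,1,:] − Σₗ aₗ[2]bₗ[1]cₗ = [-4, -8, 0] − (1)·(-2)·(0, -2, -2) = [-4, -12, -4]. Then w[k] = R[2,1,k] / 4 for each k, giving w = [-4, -12, -4] / 4 = (-1, -3, -1).

w = (-1, -3, -1)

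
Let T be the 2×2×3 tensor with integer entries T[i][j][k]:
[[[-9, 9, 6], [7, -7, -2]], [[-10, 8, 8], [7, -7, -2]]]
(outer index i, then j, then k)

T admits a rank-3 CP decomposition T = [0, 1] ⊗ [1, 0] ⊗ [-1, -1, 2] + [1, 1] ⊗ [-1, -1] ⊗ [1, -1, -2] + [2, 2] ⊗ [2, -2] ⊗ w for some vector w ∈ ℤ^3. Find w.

Subtract the known terms from T to get the rank-1 residual R = [2, 2] ⊗ [2, -2] ⊗ w, so R[i,j,k] = a[i]·b[j]·w[k]. Pick indices with nonzero a[0]·b[0] = (2)·(2) = 4. Only the fibre through (0,0,·) is needed: R[0,0,:] = T[0,0,:] − Σₗ aₗ[0]bₗ[0]cₗ = [-9, 9, 6] − (0)·(1)·[-1, -1, 2] − (1)·(-1)·[1, -1, -2] = [-8, 8, 4]. Then w[k] = R[0,0,k] / 4 for each k, giving w = [-8, 8, 4] / 4 = [-2, 2, 1].

w = [-2, 2, 1]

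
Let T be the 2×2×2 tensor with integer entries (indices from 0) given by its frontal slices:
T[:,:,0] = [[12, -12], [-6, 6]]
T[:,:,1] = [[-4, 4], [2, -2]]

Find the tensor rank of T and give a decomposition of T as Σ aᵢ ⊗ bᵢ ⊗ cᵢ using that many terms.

Lower bound: T ≠ 0 (e.g. T[0,0,0] = 12), so rank(T) ≥ 1.
Upper bound: if T = a ⊗ b ⊗ c then every fibre of T is a multiple of the corresponding factor, so read the factors off the fibres through the nonzero entry T[0,0,0] = 12.
The mode-1 fibre T[:,0,0] = [12, -6] gives a = [2, -1] (primitive direction); the mode-2 fibre T[0,:,0] = [12, -12] gives b = [1, -1]; then c[k] = T[0,0,k] / (a[0]·b[0]) = [12, -4] / 2 = [6, -2].
Expanding [2, -1] ⊗ [1, -1] ⊗ [6, -2] reproduces all 8 entries of T, so T = [2, -1] ⊗ [1, -1] ⊗ [6, -2] and rank(T) ≤ 1.
These bounds meet, so rank(T) = 1.
Check entry T[1,1,1] = -2: (-1)·(-1)·(-2) = -2.

rank(T) = 1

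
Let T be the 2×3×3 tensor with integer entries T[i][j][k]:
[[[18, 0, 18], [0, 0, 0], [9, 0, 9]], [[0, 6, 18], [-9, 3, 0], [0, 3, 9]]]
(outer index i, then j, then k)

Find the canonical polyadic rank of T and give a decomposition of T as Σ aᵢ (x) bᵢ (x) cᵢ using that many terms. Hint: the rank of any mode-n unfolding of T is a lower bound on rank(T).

Lower bound: the mode-1 unfolding of T (rows indexed by i, columns by (j,k) = (0,0), (0,1), (0,2), (1,0), (1,1), (1,2), (2,0), (2,1), (2,2)) is [[18, 0, 18, 0, 0, 0, 9, 0, 9], [0, 6, 18, -9, 3, 0, 0, 3, 9]].
There the 2×2 minor on rows i ∈ {0, 1}, columns (j,k) ∈ {(0,0), (0,1)} is det [[18, 0], [0, 6]] = 108 ≠ 0, so this unfolding has rank ≥ 2; CP rank is at least every unfolding rank, so rank(T) ≥ 2. (Flattening ranks never certify an upper bound on CP rank; for that we must actually write T with 2 rank-1 terms.)
Upper bound — finding two terms. Write S_k = T[:,:,k] for the frontal slices: S₀ = [[18, 0, 9], [0, -9, 0]], S₁ = [[0, 0, 0], [6, 3, 3]], S₂ = [[18, 0, 9], [18, 0, 9]].
If T = a₁ (x) b₁ (x) c₁ + a₂ (x) b₂ (x) c₂ then each S_k = c₁[k]·a₁b₁ᵀ + c₂[k]·a₂b₂ᵀ. S₀ and S₁ are linearly independent, so a₁b₁ᵀ and a₂b₂ᵀ must span the same plane of matrices: they are the rank-1 matrices of the form x·S₀ + y·S₁.
The 2×2 minor of x·S₀ + y·S₁ on rows {0,1}, columns {0,1} is −162·x² + 54·xy = (-54)·(3·x − y)(x), vanishing at (x:y) = (1:3) and (0:1).
M₁ = S₀ + 3·S₁ = [[18, 0, 9], [18, 0, 9]] = 9·[1, 1][2, 0, 1]ᵀ and M₂ = S₁ = [[0, 0, 0], [6, 3, 3]] = 3·[0, 1][2, 1, 1]ᵀ, so take a₁ = [1, 1], b₁ = [2, 0, 1], a₂ = [0, 1], b₂ = [2, 1, 1].
Each slice is an integer combination of E₁ = a₁b₁ᵀ and E₂ = a₂b₂ᵀ: S₀ = 9·E₁ − 9·E₂, S₁ = 3·E₂, S₂ = 9·E₁; reading off coefficients, c₁ = [9, 0, 9] and c₂ = [-9, 3, 0].
Hence T = [1, 1] (x) [2, 0, 1] (x) [9, 0, 9] + [0, 1] (x) [2, 1, 1] (x) [-9, 3, 0], so rank(T) ≤ 2.
These bounds meet, so rank(T) = 2.
Check entry T[1,0,1] = 6: (1)·(2)·(0) + (1)·(2)·(3) = 6.

rank(T) = 2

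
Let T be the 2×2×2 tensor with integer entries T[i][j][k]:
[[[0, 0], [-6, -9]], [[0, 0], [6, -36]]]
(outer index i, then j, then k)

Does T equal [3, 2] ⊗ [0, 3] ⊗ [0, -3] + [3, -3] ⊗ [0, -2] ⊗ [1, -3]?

Yes

Reconstruct entrywise from the claimed factors. For example, T[1,0,1] = 0 and Σₗ aₗ[1]bₗ[0]cₗ[1] = (2)·(0)·(-3) + (-3)·(0)·(-3) = 0; checking all 8 entries, every one matches. The claim holds.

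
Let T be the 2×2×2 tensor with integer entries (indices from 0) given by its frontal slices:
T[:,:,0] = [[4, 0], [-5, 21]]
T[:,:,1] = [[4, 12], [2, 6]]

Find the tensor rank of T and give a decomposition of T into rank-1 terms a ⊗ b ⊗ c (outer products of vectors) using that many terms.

Lower bound: the mode-3 unfolding of T (rows indexed by k, columns by (i,j) = (0,0), (0,1), (1,0), (1,1)) is [[4, 0, -5, 21], [4, 12, 2, 6]].
There the 2×2 minor on rows k ∈ {0, 1}, columns (i,j) ∈ {(0,0), (0,1)} is det [[4, 0], [4, 12]] = 48 ≠ 0, so this unfolding has rank ≥ 2; CP rank is at least every unfolding rank, so rank(T) ≥ 2. (Unfolding ranks only ever bound the CP rank from below — rank(T) can be strictly larger than all of them — so the matching upper bound has to come from an explicit 2-term decomposition.)
Upper bound — finding two terms. Write S_k = T[:,:,k] for the frontal slices: S₀ = [[4, 0], [-5, 21]], S₁ = [[4, 12], [2, 6]].
If T = a₁ ⊗ b₁ ⊗ c₁ + a₂ ⊗ b₂ ⊗ c₂ then each S_k = c₁[k]·a₁b₁ᵀ + c₂[k]·a₂b₂ᵀ. S₀ and S₁ are linearly independent, so a₁b₁ᵀ and a₂b₂ᵀ must span the same plane of matrices: they are the rank-1 matrices of the form x·S₀ + y·S₁.
det(x·S₀ + y·S₁) is 84·x² + 168·xy = 84·(x + 2·y)(x), vanishing at (x:y) = (2:-1) and (0:1).
M₁ = 2·S₀ − S₁ = [[4, -12], [-12, 36]] = 4·[1, -3][1, -3]ᵀ and M₂ = S₁ = [[4, 12], [2, 6]] = 2·[2, 1][1, 3]ᵀ, so take a₁ = [1, -3], b₁ = [1, -3], a₂ = [2, 1], b₂ = [1, 3].
Each slice is an integer combination of E₁ = a₁b₁ᵀ and E₂ = a₂b₂ᵀ: S₀ = 2·E₁ + E₂, S₁ = 2·E₂; reading off coefficients, c₁ = [2, 0] and c₂ = [1, 2].
Hence T = [1, -3] ⊗ [1, -3] ⊗ [2, 0] + [2, 1] ⊗ [1, 3] ⊗ [1, 2], so rank(T) ≤ 2.
These bounds meet, so rank(T) = 2.

rank(T) = 2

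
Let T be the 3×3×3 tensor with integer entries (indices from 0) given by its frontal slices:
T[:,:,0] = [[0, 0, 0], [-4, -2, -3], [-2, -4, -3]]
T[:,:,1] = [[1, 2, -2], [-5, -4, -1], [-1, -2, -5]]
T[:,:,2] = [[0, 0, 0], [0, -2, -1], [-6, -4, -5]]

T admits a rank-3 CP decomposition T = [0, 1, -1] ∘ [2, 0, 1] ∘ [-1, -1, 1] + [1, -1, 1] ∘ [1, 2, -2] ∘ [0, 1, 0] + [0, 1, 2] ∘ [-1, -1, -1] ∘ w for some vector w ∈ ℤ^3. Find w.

w = [2, 2, 2]

Subtract the known terms from T to get the rank-1 residual R = [0, 1, 2] ∘ [-1, -1, -1] ∘ w, so R[i,j,k] = a[i]·b[j]·w[k]. Pick indices with nonzero a[1]·b[0] = (1)·(-1) = -1. Only the fibre through (1,0,·) is needed: R[1,0,:] = T[1,0,:] − Σₗ aₗ[1]bₗ[0]cₗ = [-4, -5, 0] − (1)·(2)·[-1, -1, 1] − (-1)·(1)·[0, 1, 0] = [-2, -2, -2]. Then w[k] = R[1,0,k] / -1 for each k, giving w = [-2, -2, -2] / -1 = [2, 2, 2].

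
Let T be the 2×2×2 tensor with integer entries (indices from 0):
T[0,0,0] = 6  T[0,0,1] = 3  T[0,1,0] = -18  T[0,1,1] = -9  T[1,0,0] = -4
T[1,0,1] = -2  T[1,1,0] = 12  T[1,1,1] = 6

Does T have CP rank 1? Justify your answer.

If T = a ⊗ b ⊗ c then every fibre of T is a multiple of the corresponding factor, so read the factors off the fibres through the nonzero entry T[0,0,0] = 6.
The mode-1 fibre T[:,0,0] = [6, -4] gives a = (3, -2) (primitive direction); the mode-2 fibre T[0,:,0] = [6, -18] gives b = (1, -3); then c[k] = T[0,0,k] / (a[0]·b[0]) = [6, 3] / 3 = (2, 1).
Expanding (3, -2) ⊗ (1, -3) ⊗ (2, 1) reproduces all 8 entries of T, so T = (3, -2) ⊗ (1, -3) ⊗ (2, 1) and rank(T) ≤ 1.
Equivalently every frontal slice T[:,:,k] is c[k] times the rank-1 matrix (3, -2) ⊗ (1, -3). So T has rank 1 (it is nonzero).

Yes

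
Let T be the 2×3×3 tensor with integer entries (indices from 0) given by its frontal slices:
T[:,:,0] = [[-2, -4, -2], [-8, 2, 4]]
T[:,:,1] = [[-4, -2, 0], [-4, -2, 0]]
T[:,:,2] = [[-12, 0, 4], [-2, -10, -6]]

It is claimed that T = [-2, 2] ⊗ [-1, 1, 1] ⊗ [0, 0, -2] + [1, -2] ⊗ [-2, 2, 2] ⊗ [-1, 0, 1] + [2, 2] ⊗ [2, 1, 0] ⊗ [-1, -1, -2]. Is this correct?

No

Reconstruct entry (0,0,2) from the claimed factors: Σₗ aₗ[0]bₗ[0]cₗ[2] = (-2)·(-1)·(-2) + (1)·(-2)·(1) + (2)·(2)·(-2) = -14, but T[0,0,2] = -12. The claim is false.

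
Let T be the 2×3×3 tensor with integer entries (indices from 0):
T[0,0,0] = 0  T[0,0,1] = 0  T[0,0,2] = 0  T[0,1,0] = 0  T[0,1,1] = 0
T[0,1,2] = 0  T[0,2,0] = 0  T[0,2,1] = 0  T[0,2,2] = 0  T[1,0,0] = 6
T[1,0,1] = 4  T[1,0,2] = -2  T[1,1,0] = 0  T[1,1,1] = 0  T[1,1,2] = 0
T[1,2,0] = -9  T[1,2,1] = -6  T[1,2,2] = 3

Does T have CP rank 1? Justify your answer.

If T = a ∘ b ∘ c then every fibre of T is a multiple of the corresponding factor, so read the factors off the fibres through the nonzero entry T[1,0,0] = 6.
The mode-1 fibre T[:,0,0] = [0, 6] gives a = [0, 1] (primitive direction); the mode-2 fibre T[1,:,0] = [6, 0, -9] gives b = [2, 0, -3]; then c[k] = T[1,0,k] / (a[1]·b[0]) = [6, 4, -2] / 2 = [3, 2, -1].
Expanding [0, 1] ∘ [2, 0, -3] ∘ [3, 2, -1] reproduces all 18 entries of T, so T = [0, 1] ∘ [2, 0, -3] ∘ [3, 2, -1] and rank(T) ≤ 1.
Equivalently every frontal slice T[:,:,k] is c[k] times the rank-1 matrix [0, 1] ∘ [2, 0, -3]. So T has rank 1 (it is nonzero).

Yes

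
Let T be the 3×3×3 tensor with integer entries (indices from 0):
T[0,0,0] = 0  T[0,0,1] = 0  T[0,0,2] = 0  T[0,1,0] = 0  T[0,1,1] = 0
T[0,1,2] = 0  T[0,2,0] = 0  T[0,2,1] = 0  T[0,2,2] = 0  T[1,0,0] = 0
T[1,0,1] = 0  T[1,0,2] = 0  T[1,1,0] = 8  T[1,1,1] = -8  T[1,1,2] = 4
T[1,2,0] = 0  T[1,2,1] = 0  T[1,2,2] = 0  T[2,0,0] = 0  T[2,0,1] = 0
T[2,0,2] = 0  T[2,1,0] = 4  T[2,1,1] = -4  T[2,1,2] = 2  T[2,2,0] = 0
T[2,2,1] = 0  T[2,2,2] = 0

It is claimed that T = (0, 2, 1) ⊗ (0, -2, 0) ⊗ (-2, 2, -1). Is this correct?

Reconstruct entrywise from the claimed factors. For example, T[2,0,2] = 0 and Σₗ aₗ[2]bₗ[0]cₗ[2] = (1)·(0)·(-1) = 0; checking all 27 entries, every one matches. The claim holds.

Yes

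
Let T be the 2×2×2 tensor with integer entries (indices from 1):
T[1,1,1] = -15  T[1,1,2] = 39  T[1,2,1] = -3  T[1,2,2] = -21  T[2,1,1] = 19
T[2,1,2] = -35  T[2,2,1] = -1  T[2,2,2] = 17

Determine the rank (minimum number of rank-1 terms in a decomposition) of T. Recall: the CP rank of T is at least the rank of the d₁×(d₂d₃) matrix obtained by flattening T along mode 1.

Lower bound: in the mode-1 unfolding of T (rows indexed by i, columns by (j,k)) the 2×2 minor on rows i ∈ {1, 2}, columns (j,k) ∈ {(1,1), (1,2)} is det [[-15, 39], [19, -35]] = -216 ≠ 0, so that unfolding has rank ≥ 2 and hence rank(T) ≥ 2 (CP rank is at least every unfolding rank, though it can be larger).
Upper bound: with S_k = T[:,:,k], the two rank-1 terms a₁b₁ᵀ, a₂b₂ᵀ are the rank-1 members of the pencil x·S₁ + y·S₂.
det(x·S₁ + y·S₂) is 72·x² − 72·y² = 72·(x − y)(x + y), vanishing at (x:y) = (1:1) and (1:-1).
M₁ = S₁ + S₂ = [[24, -24], [-16, 16]] = 8·(3, -2)(1, -1)ᵀ and M₂ = S₁ − S₂ = [[-54, 18], [54, -18]] = (-18)·(1, -1)(3, -1)ᵀ, so take a₁ = (3, -2), b₁ = (1, -1), a₂ = (1, -1), b₂ = (3, -1).
Each slice is an integer combination of E₁ = a₁b₁ᵀ and E₂ = a₂b₂ᵀ: S₁ = 4·E₁ − 9·E₂, S₂ = 4·E₁ + 9·E₂; reading off coefficients, c₁ = (4, 4) and c₂ = (-9, 9).
Hence T = (3, -2) ⊗ (1, -1) ⊗ (4, 4) + (1, -1) ⊗ (3, -1) ⊗ (-9, 9), so rank(T) ≤ 2.
These bounds meet, so rank(T) = 2.

2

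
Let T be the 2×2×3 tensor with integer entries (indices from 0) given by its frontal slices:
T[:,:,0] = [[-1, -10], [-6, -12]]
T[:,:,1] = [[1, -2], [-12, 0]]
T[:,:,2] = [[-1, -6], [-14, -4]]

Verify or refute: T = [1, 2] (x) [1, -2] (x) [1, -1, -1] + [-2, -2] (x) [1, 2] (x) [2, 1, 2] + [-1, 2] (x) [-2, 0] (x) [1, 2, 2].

Reconstruct entrywise from the claimed factors. For example, T[0,1,2] = -6 and Σₗ aₗ[0]bₗ[1]cₗ[2] = (1)·(-2)·(-1) + (-2)·(2)·(2) + (-1)·(0)·(2) = -6; checking all 12 entries, every one matches. The claim holds.

Yes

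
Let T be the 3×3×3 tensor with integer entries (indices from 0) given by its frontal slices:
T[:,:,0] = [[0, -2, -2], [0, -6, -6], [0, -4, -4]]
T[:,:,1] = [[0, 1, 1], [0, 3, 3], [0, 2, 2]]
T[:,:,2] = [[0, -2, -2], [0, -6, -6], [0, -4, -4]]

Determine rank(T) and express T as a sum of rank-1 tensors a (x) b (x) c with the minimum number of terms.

Lower bound: T ≠ 0 (e.g. T[0,1,0] = -2), so rank(T) ≥ 1.
Upper bound: the mode-1 fibre T[:,1,0] = [-2, -6, -4] gives a = [1, 3, 2] (primitive direction); the mode-2 fibre T[0,:,0] = [0, -2, -2] gives b = [0, 1, 1]; then c[k] = T[0,1,k] / (a[0]·b[1]) = [-2, 1, -2] / 1 = [-2, 1, -2].
Expanding [1, 3, 2] (x) [0, 1, 1] (x) [-2, 1, -2] reproduces all 27 entries of T, so T = [1, 3, 2] (x) [0, 1, 1] (x) [-2, 1, -2] and rank(T) ≤ 1.
These bounds meet, so rank(T) = 1.

rank(T) = 1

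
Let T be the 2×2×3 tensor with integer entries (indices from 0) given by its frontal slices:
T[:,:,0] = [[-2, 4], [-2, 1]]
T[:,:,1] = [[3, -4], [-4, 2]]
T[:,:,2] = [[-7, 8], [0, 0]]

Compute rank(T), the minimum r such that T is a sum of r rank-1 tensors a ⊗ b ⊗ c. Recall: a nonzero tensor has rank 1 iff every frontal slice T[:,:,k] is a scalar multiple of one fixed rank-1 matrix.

3

Lower bound: the mode-3 unfolding of T (rows indexed by k, columns by (i,j) = (0,0), (0,1), (1,0), (1,1)) is [[-2, 4, -2, 1], [3, -4, -4, 2], [-7, 8, 0, 0]].
There the 3×3 minor on rows k ∈ {0, 1, 2}, columns (i,j) ∈ {(0,0), (0,1), (1,0)} is det [[-2, 4, -2], [3, -4, -4], [-7, 8, 0]] = 56 ≠ 0, so this unfolding has rank ≥ 3; CP rank is at least every unfolding rank, so rank(T) ≥ 3. (Flattening ranks never certify an upper bound on CP rank; for that we must actually write T with 3 rank-1 terms.)
Upper bound: T is a sum of 3 rank-1 terms, T = (0, 1) ⊗ (2, -1) ⊗ (-1, -2, 0) + (1, 0) ⊗ (1, -1) ⊗ (-4, 4, -8) + (1, 0) ⊗ (1, 0) ⊗ (2, -1, 1) (written with every a and b primitive with positive leading entry and the scale carried by c; CP decompositions are not unique, and this one is verified by expanding entrywise), so rank(T) ≤ 3.
These bounds meet, so rank(T) = 3.
Check entry T[1,0,0] = -2: (1)·(2)·(-1) + (0)·(1)·(-4) + (0)·(1)·(2) = -2.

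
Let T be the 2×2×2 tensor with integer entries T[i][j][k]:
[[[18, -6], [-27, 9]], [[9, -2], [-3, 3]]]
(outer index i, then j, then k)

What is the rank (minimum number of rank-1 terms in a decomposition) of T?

2

Lower bound: the mode-1 unfolding of T (rows indexed by i, columns by (j,k) = (0,0), (0,1), (1,0), (1,1)) is [[18, -6, -27, 9], [9, -2, -3, 3]].
There the 2×2 minor on rows i ∈ {0, 1}, columns (j,k) ∈ {(0,0), (0,1)} is det [[18, -6], [9, -2]] = 18 ≠ 0, so this unfolding has rank ≥ 2; CP rank is at least every unfolding rank, so rank(T) ≥ 2. (Unfolding ranks only ever bound the CP rank from below — rank(T) can be strictly larger than all of them — so the matching upper bound has to come from an explicit 2-term decomposition.)
Upper bound — finding two terms. Write S_k = T[:,:,k] for the frontal slices: S₀ = [[18, -27], [9, -3]], S₁ = [[-6, 9], [-2, 3]].
If T = a₁ ⊗ b₁ ⊗ c₁ + a₂ ⊗ b₂ ⊗ c₂ then each S_k = c₁[k]·a₁b₁ᵀ + c₂[k]·a₂b₂ᵀ. S₀ and S₁ are linearly independent, so a₁b₁ᵀ and a₂b₂ᵀ must span the same plane of matrices: they are the rank-1 matrices of the form x·S₀ + y·S₁.
det(x·S₀ + y·S₁) is 189·x² − 63·xy = 63·(3·x − y)(x), vanishing at (x:y) = (1:3) and (0:1).
M₁ = S₀ + 3·S₁ = [[0, 0], [3, 6]] = 3·[0, 1][1, 2]ᵀ and M₂ = S₁ = [[-6, 9], [-2, 3]] = −[3, 1][2, -3]ᵀ, so take a₁ = [0, 1], b₁ = [1, 2], a₂ = [3, 1], b₂ = [2, -3].
Each slice is an integer combination of E₁ = a₁b₁ᵀ and E₂ = a₂b₂ᵀ: S₀ = 3·E₁ + 3·E₂, S₁ = −E₂; reading off coefficients, c₁ = [3, 0] and c₂ = [3, -1].
Hence T = [0, 1] ⊗ [1, 2] ⊗ [3, 0] + [3, 1] ⊗ [2, -3] ⊗ [3, -1], so rank(T) ≤ 2.
These bounds meet, so rank(T) = 2.
Check entry T[1,1,1] = 3: (1)·(2)·(0) + (1)·(-3)·(-1) = 3.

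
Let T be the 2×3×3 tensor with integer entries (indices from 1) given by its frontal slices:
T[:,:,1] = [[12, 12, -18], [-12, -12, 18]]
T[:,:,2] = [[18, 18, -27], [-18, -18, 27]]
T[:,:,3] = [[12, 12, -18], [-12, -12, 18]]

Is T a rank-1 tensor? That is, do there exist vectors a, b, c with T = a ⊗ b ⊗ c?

Yes

The mode-1 fibre T[:,1,1] = [12, -12] gives a = [1, -1] (primitive direction); the mode-2 fibre T[1,:,1] = [12, 12, -18] gives b = [2, 2, -3]; then c[k] = T[1,1,k] / (a[1]·b[1]) = [12, 18, 12] / 2 = [6, 9, 6].
Expanding [1, -1] ⊗ [2, 2, -3] ⊗ [6, 9, 6] reproduces all 18 entries of T, so T = [1, -1] ⊗ [2, 2, -3] ⊗ [6, 9, 6] and rank(T) ≤ 1.
Equivalently every frontal slice T[:,:,k] is c[k] times the rank-1 matrix [1, -1] ⊗ [2, 2, -3]. So T has rank 1 (it is nonzero).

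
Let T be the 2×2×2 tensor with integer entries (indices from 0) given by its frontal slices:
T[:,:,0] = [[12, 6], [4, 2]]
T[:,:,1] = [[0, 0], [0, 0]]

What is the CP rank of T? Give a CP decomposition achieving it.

rank(T) = 1

Lower bound: T ≠ 0 (e.g. T[0,0,0] = 12), so rank(T) ≥ 1.
Upper bound: if T = a (x) b (x) c then every fibre of T is a multiple of the corresponding factor, so read the factors off the fibres through the nonzero entry T[0,0,0] = 12.
The mode-1 fibre T[:,0,0] = [12, 4] gives a = [3, 1] (primitive direction); the mode-2 fibre T[0,:,0] = [12, 6] gives b = [2, 1]; then c[k] = T[0,0,k] / (a[0]·b[0]) = [12, 0] / 6 = [2, 0].
Expanding [3, 1] (x) [2, 1] (x) [2, 0] reproduces all 8 entries of T, so T = [3, 1] (x) [2, 1] (x) [2, 0] and rank(T) ≤ 1.
These bounds meet, so rank(T) = 1.
Check entry T[0,1,0] = 6: (3)·(1)·(2) = 6.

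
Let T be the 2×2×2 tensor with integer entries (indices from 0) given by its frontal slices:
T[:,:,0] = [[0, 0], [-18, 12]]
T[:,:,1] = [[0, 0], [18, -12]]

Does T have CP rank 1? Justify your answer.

Yes

If T = a ∘ b ∘ c then every fibre of T is a multiple of the corresponding factor, so read the factors off the fibres through the nonzero entry T[1,0,0] = -18.
The mode-1 fibre T[:,0,0] = [0, -18] gives a = [0, 1] (primitive direction); the mode-2 fibre T[1,:,0] = [-18, 12] gives b = [3, -2]; then c[k] = T[1,0,k] / (a[1]·b[0]) = [-18, 18] / 3 = [-6, 6].
Expanding [0, 1] ∘ [3, -2] ∘ [-6, 6] reproduces all 8 entries of T, so T = [0, 1] ∘ [3, -2] ∘ [-6, 6] and rank(T) ≤ 1.
Equivalently every frontal slice T[:,:,k] is c[k] times the rank-1 matrix [0, 1] ∘ [3, -2]. So T has rank 1 (it is nonzero).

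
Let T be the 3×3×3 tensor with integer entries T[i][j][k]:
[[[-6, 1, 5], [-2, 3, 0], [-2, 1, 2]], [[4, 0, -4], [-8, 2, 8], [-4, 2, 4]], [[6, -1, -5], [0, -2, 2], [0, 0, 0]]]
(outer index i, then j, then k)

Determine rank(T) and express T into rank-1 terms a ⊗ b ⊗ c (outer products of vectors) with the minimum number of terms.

Lower bound: the mode-1 unfolding of T (rows indexed by i, columns by (j,k) = (0,0), (0,1), (0,2), (1,0), (1,1), (1,2), (2,0), (2,1), (2,2)) is [[-6, 1, 5, -2, 3, 0, -2, 1, 2], [4, 0, -4, -8, 2, 8, -4, 2, 4], [6, -1, -5, 0, -2, 2, 0, 0, 0]].
There the 3×3 minor on rows i ∈ {0, 1, 2}, columns (j,k) ∈ {(0,0), (0,1), (1,0)} is det [[-6, 1, -2], [4, 0, -8], [6, -1, 0]] = 8 ≠ 0, so this unfolding has rank ≥ 3; CP rank is at least every unfolding rank, so rank(T) ≥ 3. (This is only a lower bound: in general the CP rank may exceed every unfolding rank, so we still need to exhibit 3 rank-1 terms summing to T.)
Upper bound: T is a sum of 3 rank-1 terms, T = (1, -1, -1) ⊗ (1, -1, 0) ⊗ (-4, 0, 4) + (1, 0, -1) ⊗ (1, 2, 0) ⊗ (-2, 1, 1) + (1, 2, 0) ⊗ (0, 1, 1) ⊗ (-2, 1, 2) (written with every a and b primitive with positive leading entry and the scale carried by c; CP decompositions are not unique, and this one is verified by expanding entrywise), so rank(T) ≤ 3.
These bounds meet, so rank(T) = 3.

rank(T) = 3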